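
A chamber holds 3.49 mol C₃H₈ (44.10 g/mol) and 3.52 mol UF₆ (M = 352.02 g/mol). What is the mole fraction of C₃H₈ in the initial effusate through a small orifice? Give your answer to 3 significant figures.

0.737

Rate_i ∝ x_i/√M_i (Graham's law weighted by mole fraction), so the effusate composition follows n_i/√M_i.
x_C₃H₈(eff) = (n_C₃H₈/√M_C₃H₈) / (n_C₃H₈/√M_C₃H₈ + n_UF₆/√M_UF₆)
= (3.49/√44.10) / (3.49/√44.10 + 3.52/√352.02) = 0.5255/(0.5255 + 0.1876) = 0.737.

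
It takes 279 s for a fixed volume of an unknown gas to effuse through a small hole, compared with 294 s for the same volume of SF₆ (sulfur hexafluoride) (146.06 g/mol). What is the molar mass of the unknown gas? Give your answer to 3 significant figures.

Since effusion rate ∝ 1/√M, t_X/t_SF₆ = √(M_X/M_SF₆).
279/294 = 0.9490 = √(M_X/146.06)
M_X = 146.06 × 0.9490² = 146.06 × 0.9006 = 132 g/mol

132 g/mol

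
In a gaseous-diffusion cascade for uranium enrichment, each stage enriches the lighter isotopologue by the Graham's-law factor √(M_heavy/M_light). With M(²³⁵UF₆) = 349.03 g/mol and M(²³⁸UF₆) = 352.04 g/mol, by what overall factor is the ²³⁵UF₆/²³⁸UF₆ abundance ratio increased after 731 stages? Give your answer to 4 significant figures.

23.07

After 731 stages the ratio has grown by (√(352.04/349.03))^731 = (352.04/349.03)^(731/2).
= 1.00862^(731/2) = 23.07.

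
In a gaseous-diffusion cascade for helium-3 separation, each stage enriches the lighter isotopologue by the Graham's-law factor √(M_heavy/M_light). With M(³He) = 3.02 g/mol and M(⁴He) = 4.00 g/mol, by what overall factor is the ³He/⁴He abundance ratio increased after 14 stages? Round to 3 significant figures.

7.15

Each stage multiplies the ratio by α = √(4.00/3.02), so after 14 stages the overall factor is α^14 = (4.00/3.02)^(14/2).
= 1.32450^7 = 7.15.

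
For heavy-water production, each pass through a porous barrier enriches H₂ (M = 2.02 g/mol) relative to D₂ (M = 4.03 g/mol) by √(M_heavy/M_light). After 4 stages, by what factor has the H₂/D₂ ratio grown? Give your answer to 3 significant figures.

Each stage multiplies the ratio by α = √(4.03/2.02), so after 4 stages the overall factor is α^4 = (4.03/2.02)^(4/2).
= 1.99505^2 = 3.98.

3.98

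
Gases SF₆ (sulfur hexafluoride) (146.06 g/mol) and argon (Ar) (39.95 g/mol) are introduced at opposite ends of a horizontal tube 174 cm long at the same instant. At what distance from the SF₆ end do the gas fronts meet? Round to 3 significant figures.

59.8 cm

Distances travelled in equal time are proportional to diffusion rates, so d_SF₆/d_Ar = √(M_Ar/M_SF₆) = √(39.95/146.06) = 0.5230.
With d_SF₆ + d_Ar = 174 cm, d_Ar = 174/(1 + 0.5230) = 114.2 cm.
d_SF₆ = 174 − 114.2 = 59.8 cm.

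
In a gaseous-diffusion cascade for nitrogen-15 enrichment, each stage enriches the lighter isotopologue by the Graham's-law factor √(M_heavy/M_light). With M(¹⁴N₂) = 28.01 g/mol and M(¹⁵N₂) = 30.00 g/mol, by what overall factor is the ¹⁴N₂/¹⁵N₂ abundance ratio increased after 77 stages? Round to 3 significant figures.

Each stage multiplies the ratio by α = √(30.00/28.01), so after 77 stages the overall factor is α^77 = (30.00/28.01)^(77/2).
= 1.07105^(77/2) = 14.0.

14.0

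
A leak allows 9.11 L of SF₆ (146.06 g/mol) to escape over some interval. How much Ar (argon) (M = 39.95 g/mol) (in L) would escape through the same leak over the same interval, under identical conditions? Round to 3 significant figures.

17.4 L

From Graham's law, rate_Ar/rate_SF₆ = √(M_SF₆/M_Ar) = √(146.06/39.95) = √3.656 = 1.912.
So the volume for Ar is 9.11 × 1.912 = 17.4 L.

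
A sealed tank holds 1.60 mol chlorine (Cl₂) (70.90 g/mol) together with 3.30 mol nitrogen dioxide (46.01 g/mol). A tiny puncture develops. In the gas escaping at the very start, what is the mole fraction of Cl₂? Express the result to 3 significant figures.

Each component's effusion rate ∝ (its partial pressure)·(1/√M) ∝ n_i/√M_i.
Mole fraction of Cl₂ in the effusate = (n_Cl₂/√M_Cl₂) / (n_Cl₂/√M_Cl₂ + n_NO₂/√M_NO₂)
= (1.60/√70.90) / (1.60/√70.90 + 3.30/√46.01) = 0.1900/(0.1900 + 0.4865) = 0.281.

0.281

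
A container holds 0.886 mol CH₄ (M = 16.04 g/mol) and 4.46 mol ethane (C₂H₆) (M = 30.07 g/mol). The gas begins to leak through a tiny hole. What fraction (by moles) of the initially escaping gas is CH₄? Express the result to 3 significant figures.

Effusion rate of each component ∝ n_i/√M_i (partial pressure × 1/√M).
So x_CH₄ in the escaping gas = (n_CH₄/√M_CH₄) / Σ(n_i/√M_i)
= (0.886/√16.04) / (0.886/√16.04 + 4.46/√30.07) = 0.2212/(0.2212 + 0.8133) = 0.214.

0.214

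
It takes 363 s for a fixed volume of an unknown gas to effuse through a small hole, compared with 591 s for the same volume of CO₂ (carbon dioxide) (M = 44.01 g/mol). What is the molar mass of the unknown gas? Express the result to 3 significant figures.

16.6 g/mol

Using Graham's law: t_X/t_CO₂ = √(M_X/M_CO₂).
363/591 = 0.6142 = √(M_X/44.01)
M_X = 44.01 × 0.6142² = 44.01 × 0.3773 = 16.6 g/mol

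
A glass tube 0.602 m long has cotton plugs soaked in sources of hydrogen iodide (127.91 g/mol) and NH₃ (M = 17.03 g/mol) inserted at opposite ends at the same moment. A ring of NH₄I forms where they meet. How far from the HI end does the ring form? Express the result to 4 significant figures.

0.1609 m

In equal time, each gas travels a distance ∝ its rate ∝ 1/√M, so d_HI/d_NH₃ = √(M_NH₃/M_HI) = √(17.03/127.91) = 0.3649.
With d_HI + d_NH₃ = 0.602 m, d_NH₃ = 0.602/(1 + 0.3649) = 0.4411 m.
d_HI = 0.602 − 0.4411 = 0.1609 m.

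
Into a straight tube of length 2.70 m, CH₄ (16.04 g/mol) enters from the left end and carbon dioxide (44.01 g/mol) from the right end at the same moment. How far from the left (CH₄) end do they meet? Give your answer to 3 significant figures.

1.68 m

Distances travelled in equal time are proportional to diffusion rates, so d_CH₄/d_CO₂ = √(M_CO₂/M_CH₄) = √(44.01/16.04) = 1.656.
With d_CH₄ + d_CO₂ = 2.70 m, d_CO₂ = 2.70/(1 + 1.656) = 1.016 m.
d_CH₄ = 2.70 − 1.016 = 1.68 m.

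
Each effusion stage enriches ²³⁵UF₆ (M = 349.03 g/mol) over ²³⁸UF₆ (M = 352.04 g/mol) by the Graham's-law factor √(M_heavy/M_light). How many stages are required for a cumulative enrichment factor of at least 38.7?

852

Single-stage factor α = √(352.04/349.03), so ln α = ½ ln(1.00862) = 0.004293.
Need α^N ≥ 38.7 ⇒ N ≥ ln(38.7) / ln α = 3.656 / 0.004293 = 851.49.
So at least 852 stages are needed.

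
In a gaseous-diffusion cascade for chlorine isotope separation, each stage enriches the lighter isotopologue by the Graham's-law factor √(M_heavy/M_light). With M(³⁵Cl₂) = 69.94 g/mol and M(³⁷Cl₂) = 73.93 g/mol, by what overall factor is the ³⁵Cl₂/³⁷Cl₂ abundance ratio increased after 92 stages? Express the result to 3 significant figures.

The single-stage factor is √(M_heavy/M_light), so 92 stages give [√(73.93/69.94)]^92 = (73.93/69.94)^(92/2).
= 1.05705^46 = 12.8.

12.8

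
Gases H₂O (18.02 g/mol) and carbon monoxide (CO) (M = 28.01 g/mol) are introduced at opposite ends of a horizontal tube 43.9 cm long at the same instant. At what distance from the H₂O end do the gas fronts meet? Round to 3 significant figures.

In equal time, each gas travels a distance ∝ its rate ∝ 1/√M, so d_H₂O/d_CO = √(M_CO/M_H₂O) = √(28.01/18.02) = 1.247.
With d_H₂O + d_CO = 43.9 cm, d_CO = 43.9/(1 + 1.247) = 19.54 cm.
d_H₂O = 43.9 − 19.54 = 24.4 cm.

24.4 cm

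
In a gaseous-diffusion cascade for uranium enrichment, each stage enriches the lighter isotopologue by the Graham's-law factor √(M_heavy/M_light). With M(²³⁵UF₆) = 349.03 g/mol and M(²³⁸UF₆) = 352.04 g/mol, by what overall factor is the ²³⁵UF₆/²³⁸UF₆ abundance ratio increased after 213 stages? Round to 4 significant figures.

Overall factor = α^213 with α = √(352.04/349.03), i.e. (352.04/349.03)^(213/2).
= 1.00862^(213/2) = 2.496.

2.496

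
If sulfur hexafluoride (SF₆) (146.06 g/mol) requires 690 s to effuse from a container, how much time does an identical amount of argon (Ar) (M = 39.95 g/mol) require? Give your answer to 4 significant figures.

360.9 s

From Graham's law, t_Ar/t_SF₆ = √(M_Ar/M_SF₆) = √(39.95/146.06) = √0.2735 = 0.5230.
So the time for Ar is 690 × 0.5230 = 360.9 s.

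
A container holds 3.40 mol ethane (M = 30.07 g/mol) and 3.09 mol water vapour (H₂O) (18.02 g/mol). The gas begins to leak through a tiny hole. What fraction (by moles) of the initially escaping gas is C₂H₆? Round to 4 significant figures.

0.4600

Rate_i ∝ x_i/√M_i (Graham's law weighted by mole fraction), so the effusate composition follows n_i/√M_i.
So x_C₂H₆ in the escaping gas = (n_C₂H₆/√M_C₂H₆) / Σ(n_i/√M_i)
= (3.40/√30.07) / (3.40/√30.07 + 3.09/√18.02) = 0.6200/(0.6200 + 0.7279) = 0.4600.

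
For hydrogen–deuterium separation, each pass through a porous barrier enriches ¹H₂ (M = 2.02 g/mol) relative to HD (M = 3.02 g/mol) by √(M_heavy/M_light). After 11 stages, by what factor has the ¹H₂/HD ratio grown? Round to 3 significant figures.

The single-stage factor is √(M_heavy/M_light), so 11 stages give [√(3.02/2.02)]^11 = (3.02/2.02)^(11/2).
= 1.49505^(11/2) = 9.13.

9.13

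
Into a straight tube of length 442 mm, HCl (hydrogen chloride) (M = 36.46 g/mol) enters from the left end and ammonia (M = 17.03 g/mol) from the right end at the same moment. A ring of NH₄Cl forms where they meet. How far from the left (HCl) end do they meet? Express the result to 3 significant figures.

179 mm

The fronts meet when d_HCl + d_NH₃ = L with d_HCl/d_NH₃ = √(M_NH₃/M_HCl) (Graham's law). Here √(M_NH₃/M_HCl) = √(17.03/36.46) = 0.6834.
With d_HCl + d_NH₃ = 442 mm, d_NH₃ = 442/(1 + 0.6834) = 262.6 mm.
d_HCl = 442 − 262.6 = 179 mm.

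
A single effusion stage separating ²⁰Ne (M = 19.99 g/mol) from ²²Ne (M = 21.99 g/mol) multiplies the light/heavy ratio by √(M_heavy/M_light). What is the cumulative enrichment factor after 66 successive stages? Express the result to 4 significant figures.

23.26

The single-stage factor is √(M_heavy/M_light), so 66 stages give [√(21.99/19.99)]^66 = (21.99/19.99)^(66/2).
= 1.10005^33 = 23.26.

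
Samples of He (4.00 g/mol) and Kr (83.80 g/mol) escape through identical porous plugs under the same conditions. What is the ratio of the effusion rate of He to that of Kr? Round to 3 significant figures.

By Graham's law, rate_He/rate_Kr = √(M_Kr/M_He) = √(83.80/4.00) = √20.95 = 4.58.

4.58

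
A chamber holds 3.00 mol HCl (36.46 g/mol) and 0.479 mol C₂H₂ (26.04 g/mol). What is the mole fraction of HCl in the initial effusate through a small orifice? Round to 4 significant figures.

Effusion rate of each component ∝ n_i/√M_i (partial pressure × 1/√M).
So x_HCl in the escaping gas = (n_HCl/√M_HCl) / Σ(n_i/√M_i)
= (3.00/√36.46) / (3.00/√36.46 + 0.479/√26.04) = 0.4968/(0.4968 + 0.09387) = 0.8411.

0.8411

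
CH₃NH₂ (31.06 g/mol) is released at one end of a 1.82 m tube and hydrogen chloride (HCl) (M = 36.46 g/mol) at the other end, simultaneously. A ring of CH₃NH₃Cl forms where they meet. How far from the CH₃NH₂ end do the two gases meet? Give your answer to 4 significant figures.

In equal time, each gas travels a distance ∝ its rate ∝ 1/√M, so d_CH₃NH₂/d_HCl = √(M_HCl/M_CH₃NH₂) = √(36.46/31.06) = 1.083.
With d_CH₃NH₂ + d_HCl = 1.82 m, d_HCl = 1.82/(1 + 1.083) = 0.8736 m.
d_CH₃NH₂ = 1.82 − 0.8736 = 0.9464 m.

0.9464 m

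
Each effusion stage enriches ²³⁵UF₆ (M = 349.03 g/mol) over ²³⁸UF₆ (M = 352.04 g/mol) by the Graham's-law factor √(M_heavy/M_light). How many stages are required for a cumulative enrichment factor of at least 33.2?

816

With α = √(352.04/349.03) per stage, ln α = ½ ln(1.00862) = 0.004293.
Need α^N ≥ 33.2 ⇒ N ≥ ln(33.2) / ln α = 3.503 / 0.004293 = 815.79.
So at least 816 stages are needed.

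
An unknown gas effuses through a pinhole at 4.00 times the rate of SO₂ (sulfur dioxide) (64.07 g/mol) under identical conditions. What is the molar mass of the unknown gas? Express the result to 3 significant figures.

4.00 g/mol

Since effusion rate ∝ 1/√M, rate_X/rate_SO₂ = √(M_SO₂/M_X).
4.00 = √(64.07/M_X)
M_X = 64.07 / 4.00² = 64.07 / 16.00 = 4.00 g/mol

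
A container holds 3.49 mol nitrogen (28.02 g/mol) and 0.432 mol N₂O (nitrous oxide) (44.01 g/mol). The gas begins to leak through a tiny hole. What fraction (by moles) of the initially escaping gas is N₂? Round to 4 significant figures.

The effusion rate of species i is ∝ p_i/√M_i ∝ n_i/√M_i.
x_N₂(eff) = (n_N₂/√M_N₂) / (n_N₂/√M_N₂ + n_N₂O/√M_N₂O)
= (3.49/√28.02) / (3.49/√28.02 + 0.432/√44.01) = 0.6593/(0.6593 + 0.06512) = 0.9101.

0.9101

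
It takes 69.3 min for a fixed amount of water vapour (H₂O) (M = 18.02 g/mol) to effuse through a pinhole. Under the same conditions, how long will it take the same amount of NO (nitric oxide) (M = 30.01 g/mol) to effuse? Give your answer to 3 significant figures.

89.4 min

Using Graham's law: t_NO/t_H₂O = √(M_NO/M_H₂O) = √(30.01/18.02) = √1.665 = 1.290.
So the time for NO is 69.3 × 1.290 = 89.4 min.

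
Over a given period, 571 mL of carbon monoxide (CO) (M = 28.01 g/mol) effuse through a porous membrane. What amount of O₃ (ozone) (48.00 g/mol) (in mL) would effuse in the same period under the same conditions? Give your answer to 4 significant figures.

Since effusion rate ∝ 1/√M, rate_O₃/rate_CO = √(M_CO/M_O₃) = √(28.01/48.00) = √0.5835 = 0.7639.
So the volume for O₃ is 571 × 0.7639 = 436.2 mL.

436.2 mL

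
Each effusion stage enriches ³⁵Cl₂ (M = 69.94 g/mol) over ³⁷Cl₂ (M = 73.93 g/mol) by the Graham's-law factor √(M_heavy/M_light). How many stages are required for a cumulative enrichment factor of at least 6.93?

70

Per stage α = (73.93/69.94)^(1/2) = 1.05705^0.5, giving ln α = 0.02774.
Need α^N ≥ 6.93 ⇒ N ≥ ln(6.93) / ln α = 1.936 / 0.02774 = 69.78.
Minimum whole number of stages: N = 70.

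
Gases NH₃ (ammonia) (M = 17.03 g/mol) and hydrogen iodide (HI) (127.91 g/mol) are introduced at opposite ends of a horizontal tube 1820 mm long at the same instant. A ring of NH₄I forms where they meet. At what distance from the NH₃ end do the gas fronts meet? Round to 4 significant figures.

Distances travelled in equal time are proportional to diffusion rates, so d_NH₃/d_HI = √(M_HI/M_NH₃) = √(127.91/17.03) = 2.741.
With d_NH₃ + d_HI = 1820 mm, d_HI = 1820/(1 + 2.741) = 486.6 mm.
d_NH₃ = 1820 − 486.6 = 1333 mm.

1333 mm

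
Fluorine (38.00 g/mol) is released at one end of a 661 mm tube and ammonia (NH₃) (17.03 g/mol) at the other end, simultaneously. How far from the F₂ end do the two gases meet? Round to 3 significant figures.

265 mm

Distances travelled in equal time are proportional to diffusion rates, so d_F₂/d_NH₃ = √(M_NH₃/M_F₂) = √(17.03/38.00) = 0.6694.
With d_F₂ + d_NH₃ = 661 mm, d_NH₃ = 661/(1 + 0.6694) = 395.9 mm.
d_F₂ = 661 − 395.9 = 265 mm.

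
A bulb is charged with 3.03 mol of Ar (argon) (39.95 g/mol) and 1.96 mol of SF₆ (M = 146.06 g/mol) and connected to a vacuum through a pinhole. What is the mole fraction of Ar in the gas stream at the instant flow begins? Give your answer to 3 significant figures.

The effusion rate of species i is ∝ p_i/√M_i ∝ n_i/√M_i.
So x_Ar in the escaping gas = (n_Ar/√M_Ar) / Σ(n_i/√M_i)
= (3.03/√39.95) / (3.03/√39.95 + 1.96/√146.06) = 0.4794/(0.4794 + 0.1622) = 0.747.

0.747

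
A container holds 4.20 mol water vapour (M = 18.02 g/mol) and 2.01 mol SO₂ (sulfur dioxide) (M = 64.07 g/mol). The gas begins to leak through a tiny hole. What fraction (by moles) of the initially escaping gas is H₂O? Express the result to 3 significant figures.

Rate_i ∝ x_i/√M_i (Graham's law weighted by mole fraction), so the effusate composition follows n_i/√M_i.
Mole fraction of H₂O in the effusate = (n_H₂O/√M_H₂O) / (n_H₂O/√M_H₂O + n_SO₂/√M_SO₂)
= (4.20/√18.02) / (4.20/√18.02 + 2.01/√64.07) = 0.9894/(0.9894 + 0.2511) = 0.798.

0.798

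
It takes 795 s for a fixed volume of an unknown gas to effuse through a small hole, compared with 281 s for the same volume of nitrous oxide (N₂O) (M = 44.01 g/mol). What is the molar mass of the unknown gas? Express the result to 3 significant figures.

352 g/mol

Since effusion rate ∝ 1/√M, t_X/t_N₂O = √(M_X/M_N₂O).
795/281 = 2.829 = √(M_X/44.01)
M_X = 44.01 × 2.829² = 44.01 × 8.004 = 352 g/mol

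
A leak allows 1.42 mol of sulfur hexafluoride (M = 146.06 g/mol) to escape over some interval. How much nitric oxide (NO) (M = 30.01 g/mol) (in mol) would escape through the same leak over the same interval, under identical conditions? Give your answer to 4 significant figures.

3.133 mol

Since effusion rate ∝ 1/√M, rate_NO/rate_SF₆ = √(M_SF₆/M_NO) = √(146.06/30.01) = √4.867 = 2.206.
So the amount for NO is 1.42 × 2.206 = 3.133 mol.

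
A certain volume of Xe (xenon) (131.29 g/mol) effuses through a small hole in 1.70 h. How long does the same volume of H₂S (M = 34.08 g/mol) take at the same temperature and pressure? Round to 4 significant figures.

0.8661 h

By Graham's law, t_H₂S/t_Xe = √(M_H₂S/M_Xe) = √(34.08/131.29) = √0.2596 = 0.5095.
So the time for H₂S is 1.70 × 0.5095 = 0.8661 h.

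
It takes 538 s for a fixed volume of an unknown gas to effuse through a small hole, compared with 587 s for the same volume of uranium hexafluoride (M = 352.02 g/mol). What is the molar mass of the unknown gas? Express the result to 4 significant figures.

Since effusion rate ∝ 1/√M, t_X/t_UF₆ = √(M_X/M_UF₆).
538/587 = 0.9165 = √(M_X/352.02)
M_X = 352.02 × 0.9165² = 352.02 × 0.8400 = 295.7 g/mol

295.7 g/mol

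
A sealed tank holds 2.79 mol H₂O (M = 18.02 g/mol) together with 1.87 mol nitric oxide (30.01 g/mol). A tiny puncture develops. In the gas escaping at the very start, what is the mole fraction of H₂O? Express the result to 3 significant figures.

The effusion rate of species i is ∝ p_i/√M_i ∝ n_i/√M_i.
So x_H₂O in the escaping gas = (n_H₂O/√M_H₂O) / Σ(n_i/√M_i)
= (2.79/√18.02) / (2.79/√18.02 + 1.87/√30.01) = 0.6572/(0.6572 + 0.3414) = 0.658.

0.658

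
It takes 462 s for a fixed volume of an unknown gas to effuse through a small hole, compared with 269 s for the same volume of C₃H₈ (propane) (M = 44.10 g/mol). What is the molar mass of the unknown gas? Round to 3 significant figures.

Using Graham's law: t_X/t_C₃H₈ = √(M_X/M_C₃H₈).
462/269 = 1.717 = √(M_X/44.10)
M_X = 44.10 × 1.717² = 44.10 × 2.950 = 130 g/mol

130 g/mol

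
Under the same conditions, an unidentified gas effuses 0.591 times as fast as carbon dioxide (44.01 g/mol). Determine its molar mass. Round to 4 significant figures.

By Graham's law, rate_X/rate_CO₂ = √(M_CO₂/M_X).
0.591 = √(44.01/M_X)
M_X = 44.01 / 0.591² = 44.01 / 0.3493 = 126.0 g/mol

126.0 g/mol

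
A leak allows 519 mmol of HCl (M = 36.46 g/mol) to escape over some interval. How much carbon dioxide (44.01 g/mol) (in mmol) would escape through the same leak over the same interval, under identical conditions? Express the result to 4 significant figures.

472.4 mmol

Graham's law gives rate_CO₂/rate_HCl = √(M_HCl/M_CO₂) = √(36.46/44.01) = √0.8284 = 0.9102.
So the amount for CO₂ is 519 × 0.9102 = 472.4 mmol.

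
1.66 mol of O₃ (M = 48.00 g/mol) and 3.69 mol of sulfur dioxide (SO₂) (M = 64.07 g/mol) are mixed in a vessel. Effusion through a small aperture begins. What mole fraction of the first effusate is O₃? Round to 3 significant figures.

Effusion rate of each component ∝ n_i/√M_i (partial pressure × 1/√M).
Mole fraction of O₃ in the effusate = (n_O₃/√M_O₃) / (n_O₃/√M_O₃ + n_SO₂/√M_SO₂)
= (1.66/√48.00) / (1.66/√48.00 + 3.69/√64.07) = 0.2396/(0.2396 + 0.4610) = 0.342.

0.342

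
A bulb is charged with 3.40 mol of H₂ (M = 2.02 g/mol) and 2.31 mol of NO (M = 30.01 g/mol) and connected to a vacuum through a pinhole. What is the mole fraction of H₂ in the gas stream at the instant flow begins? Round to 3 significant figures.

Effusion rate of each component ∝ n_i/√M_i (partial pressure × 1/√M).
x_H₂(eff) = (n_H₂/√M_H₂) / (n_H₂/√M_H₂ + n_NO/√M_NO)
= (3.40/√2.02) / (3.40/√2.02 + 2.31/√30.01) = 2.392/(2.392 + 0.4217) = 0.850.

0.850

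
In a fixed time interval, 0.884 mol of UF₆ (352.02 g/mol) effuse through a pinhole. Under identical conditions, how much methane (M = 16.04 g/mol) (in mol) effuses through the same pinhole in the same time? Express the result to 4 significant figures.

By Graham's law, rate_CH₄/rate_UF₆ = √(M_UF₆/M_CH₄) = √(352.02/16.04) = √21.95 = 4.685.
So the amount for CH₄ is 0.884 × 4.685 = 4.141 mol.

4.141 mol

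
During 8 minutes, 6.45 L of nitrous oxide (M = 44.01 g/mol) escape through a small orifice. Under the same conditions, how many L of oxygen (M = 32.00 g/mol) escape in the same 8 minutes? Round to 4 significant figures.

Since effusion rate ∝ 1/√M, rate_O₂/rate_N₂O = √(M_N₂O/M_O₂) = √(44.01/32.00) = √1.375 = 1.173.
So the volume for O₂ is 6.45 × 1.173 = 7.564 L.

7.564 L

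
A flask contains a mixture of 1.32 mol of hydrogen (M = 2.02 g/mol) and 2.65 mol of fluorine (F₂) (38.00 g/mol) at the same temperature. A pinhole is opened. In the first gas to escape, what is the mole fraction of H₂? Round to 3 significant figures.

Rate_i ∝ x_i/√M_i (Graham's law weighted by mole fraction), so the effusate composition follows n_i/√M_i.
Mole fraction of H₂ in the effusate = (n_H₂/√M_H₂) / (n_H₂/√M_H₂ + n_F₂/√M_F₂)
= (1.32/√2.02) / (1.32/√2.02 + 2.65/√38.00) = 0.9287/(0.9287 + 0.4299) = 0.684.

0.684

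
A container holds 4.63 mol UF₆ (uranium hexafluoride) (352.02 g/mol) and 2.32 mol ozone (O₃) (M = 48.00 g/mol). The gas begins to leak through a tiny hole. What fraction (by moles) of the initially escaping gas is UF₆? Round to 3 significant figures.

The effusion rate of species i is ∝ p_i/√M_i ∝ n_i/√M_i.
x_UF₆(eff) = (n_UF₆/√M_UF₆) / (n_UF₆/√M_UF₆ + n_O₃/√M_O₃)
= (4.63/√352.02) / (4.63/√352.02 + 2.32/√48.00) = 0.2468/(0.2468 + 0.3349) = 0.424.

0.424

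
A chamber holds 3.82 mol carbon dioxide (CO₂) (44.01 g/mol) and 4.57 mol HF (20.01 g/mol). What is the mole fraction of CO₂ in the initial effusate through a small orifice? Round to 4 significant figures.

0.3605

Each component's effusion rate ∝ (its partial pressure)·(1/√M) ∝ n_i/√M_i.
So x_CO₂ in the escaping gas = (n_CO₂/√M_CO₂) / Σ(n_i/√M_i)
= (3.82/√44.01) / (3.82/√44.01 + 4.57/√20.01) = 0.5758/(0.5758 + 1.022) = 0.3605.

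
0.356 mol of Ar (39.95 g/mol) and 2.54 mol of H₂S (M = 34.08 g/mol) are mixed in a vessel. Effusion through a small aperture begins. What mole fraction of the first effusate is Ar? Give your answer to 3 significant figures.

0.115

Each component's effusion rate ∝ (its partial pressure)·(1/√M) ∝ n_i/√M_i.
x_Ar(eff) = (n_Ar/√M_Ar) / (n_Ar/√M_Ar + n_H₂S/√M_H₂S)
= (0.356/√39.95) / (0.356/√39.95 + 2.54/√34.08) = 0.05632/(0.05632 + 0.4351) = 0.115.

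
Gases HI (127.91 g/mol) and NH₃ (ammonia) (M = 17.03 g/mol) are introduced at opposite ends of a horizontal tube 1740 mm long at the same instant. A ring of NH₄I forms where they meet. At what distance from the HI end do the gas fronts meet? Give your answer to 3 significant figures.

Graham's law gives d_HI/d_NH₃ = rate_HI/rate_NH₃ = √(M_NH₃/M_HI) = √(17.03/127.91) = 0.3649.
With d_HI + d_NH₃ = 1740 mm, d_NH₃ = 1740/(1 + 0.3649) = 1275 mm.
d_HI = 1740 − 1275 = 465 mm.

465 mm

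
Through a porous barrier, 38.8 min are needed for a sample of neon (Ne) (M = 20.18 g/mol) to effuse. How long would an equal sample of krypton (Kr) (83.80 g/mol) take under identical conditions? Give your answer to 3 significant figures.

Graham's law gives t_Kr/t_Ne = √(M_Kr/M_Ne) = √(83.80/20.18) = √4.153 = 2.038.
So the time for Kr is 38.8 × 2.038 = 79.1 min.

79.1 min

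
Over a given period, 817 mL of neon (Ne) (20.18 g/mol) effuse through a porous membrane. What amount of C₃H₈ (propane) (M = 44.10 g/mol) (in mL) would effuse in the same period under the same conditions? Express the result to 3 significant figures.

By Graham's law, rate_C₃H₈/rate_Ne = √(M_Ne/M_C₃H₈) = √(20.18/44.10) = √0.4576 = 0.6765.
So the volume for C₃H₈ is 817 × 0.6765 = 553 mL.

553 mL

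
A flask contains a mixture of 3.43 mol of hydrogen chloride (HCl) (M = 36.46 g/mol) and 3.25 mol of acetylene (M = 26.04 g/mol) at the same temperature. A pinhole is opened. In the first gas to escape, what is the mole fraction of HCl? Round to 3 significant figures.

0.471

Rate_i ∝ x_i/√M_i (Graham's law weighted by mole fraction), so the effusate composition follows n_i/√M_i.
So x_HCl in the escaping gas = (n_HCl/√M_HCl) / Σ(n_i/√M_i)
= (3.43/√36.46) / (3.43/√36.46 + 3.25/√26.04) = 0.5680/(0.5680 + 0.6369) = 0.471.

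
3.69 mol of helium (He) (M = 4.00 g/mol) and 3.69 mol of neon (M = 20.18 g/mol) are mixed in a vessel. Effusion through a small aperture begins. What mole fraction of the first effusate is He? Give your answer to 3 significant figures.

Rate_i ∝ x_i/√M_i (Graham's law weighted by mole fraction), so the effusate composition follows n_i/√M_i.
x_He(eff) = (n_He/√M_He) / (n_He/√M_He + n_Ne/√M_Ne)
= (3.69/√4.00) / (3.69/√4.00 + 3.69/√20.18) = 1.845/(1.845 + 0.8214) = 0.692.

0.692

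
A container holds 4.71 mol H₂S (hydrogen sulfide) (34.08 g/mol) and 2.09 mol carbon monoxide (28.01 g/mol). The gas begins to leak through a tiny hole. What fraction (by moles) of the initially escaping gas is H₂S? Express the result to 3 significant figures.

0.671

Rate_i ∝ x_i/√M_i (Graham's law weighted by mole fraction), so the effusate composition follows n_i/√M_i.
Mole fraction of H₂S in the effusate = (n_H₂S/√M_H₂S) / (n_H₂S/√M_H₂S + n_CO/√M_CO)
= (4.71/√34.08) / (4.71/√34.08 + 2.09/√28.01) = 0.8068/(0.8068 + 0.3949) = 0.671.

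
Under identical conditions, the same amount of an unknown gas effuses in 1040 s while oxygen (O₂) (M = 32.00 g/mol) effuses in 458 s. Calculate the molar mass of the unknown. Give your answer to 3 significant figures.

165 g/mol

Using Graham's law: t_X/t_O₂ = √(M_X/M_O₂).
1040/458 = 2.271 = √(M_X/32.00)
M_X = 32.00 × 2.271² = 32.00 × 5.156 = 165 g/mol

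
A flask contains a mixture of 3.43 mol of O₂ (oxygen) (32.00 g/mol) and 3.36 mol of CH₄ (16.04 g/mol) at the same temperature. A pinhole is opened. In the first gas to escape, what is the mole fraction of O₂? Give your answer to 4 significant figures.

0.4195

Rate_i ∝ x_i/√M_i (Graham's law weighted by mole fraction), so the effusate composition follows n_i/√M_i.
So x_O₂ in the escaping gas = (n_O₂/√M_O₂) / Σ(n_i/√M_i)
= (3.43/√32.00) / (3.43/√32.00 + 3.36/√16.04) = 0.6063/(0.6063 + 0.8390) = 0.4195.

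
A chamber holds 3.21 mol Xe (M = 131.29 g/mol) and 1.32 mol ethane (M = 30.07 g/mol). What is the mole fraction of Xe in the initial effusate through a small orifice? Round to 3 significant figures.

0.538

The effusion rate of species i is ∝ p_i/√M_i ∝ n_i/√M_i.
Mole fraction of Xe in the effusate = (n_Xe/√M_Xe) / (n_Xe/√M_Xe + n_C₂H₆/√M_C₂H₆)
= (3.21/√131.29) / (3.21/√131.29 + 1.32/√30.07) = 0.2801/(0.2801 + 0.2407) = 0.538.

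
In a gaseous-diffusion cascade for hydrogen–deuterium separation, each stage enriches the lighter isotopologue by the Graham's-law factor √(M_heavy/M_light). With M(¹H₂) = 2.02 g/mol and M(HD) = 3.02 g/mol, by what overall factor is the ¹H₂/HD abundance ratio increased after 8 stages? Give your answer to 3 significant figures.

5.00

The single-stage factor is √(M_heavy/M_light), so 8 stages give [√(3.02/2.02)]^8 = (3.02/2.02)^(8/2).
= 1.49505^4 = 5.00.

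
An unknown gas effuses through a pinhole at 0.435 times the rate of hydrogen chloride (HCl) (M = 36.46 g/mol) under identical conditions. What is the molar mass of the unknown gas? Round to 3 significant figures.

Since effusion rate ∝ 1/√M, rate_X/rate_HCl = √(M_HCl/M_X).
0.435 = √(36.46/M_X)
M_X = 36.46 / 0.435² = 36.46 / 0.1892 = 193 g/mol

193 g/mol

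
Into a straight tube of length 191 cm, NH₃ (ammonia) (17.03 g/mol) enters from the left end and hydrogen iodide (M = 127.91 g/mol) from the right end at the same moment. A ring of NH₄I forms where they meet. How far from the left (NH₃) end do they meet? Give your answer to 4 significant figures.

The fronts meet when d_NH₃ + d_HI = L with d_NH₃/d_HI = √(M_HI/M_NH₃) (Graham's law). Here √(M_HI/M_NH₃) = √(127.91/17.03) = 2.741.
With d_NH₃ + d_HI = 191 cm, d_HI = 191/(1 + 2.741) = 51.06 cm.
d_NH₃ = 191 − 51.06 = 139.9 cm.

139.9 cm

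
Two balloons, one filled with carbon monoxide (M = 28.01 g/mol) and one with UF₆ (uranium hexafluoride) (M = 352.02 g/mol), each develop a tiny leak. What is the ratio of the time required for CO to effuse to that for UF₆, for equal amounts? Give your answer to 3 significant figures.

0.282

Using Graham's law: t_CO/t_UF₆ = √(M_CO/M_UF₆) = √(28.01/352.02) = √0.07957 = 0.282.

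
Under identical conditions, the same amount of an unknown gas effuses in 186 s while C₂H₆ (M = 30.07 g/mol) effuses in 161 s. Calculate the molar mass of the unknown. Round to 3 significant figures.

40.1 g/mol

Using Graham's law: t_X/t_C₂H₆ = √(M_X/M_C₂H₆).
186/161 = 1.155 = √(M_X/30.07)
M_X = 30.07 × 1.155² = 30.07 × 1.335 = 40.1 g/mol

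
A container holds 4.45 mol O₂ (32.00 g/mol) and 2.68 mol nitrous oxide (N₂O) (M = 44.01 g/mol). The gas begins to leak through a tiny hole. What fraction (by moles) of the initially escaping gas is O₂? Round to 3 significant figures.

Rate_i ∝ x_i/√M_i (Graham's law weighted by mole fraction), so the effusate composition follows n_i/√M_i.
Mole fraction of O₂ in the effusate = (n_O₂/√M_O₂) / (n_O₂/√M_O₂ + n_N₂O/√M_N₂O)
= (4.45/√32.00) / (4.45/√32.00 + 2.68/√44.01) = 0.7867/(0.7867 + 0.4040) = 0.661.

0.661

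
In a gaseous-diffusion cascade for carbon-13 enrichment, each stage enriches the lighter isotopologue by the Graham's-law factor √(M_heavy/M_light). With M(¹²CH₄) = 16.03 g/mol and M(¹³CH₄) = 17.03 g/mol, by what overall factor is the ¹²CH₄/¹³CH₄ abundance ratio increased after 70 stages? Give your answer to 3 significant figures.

8.31

Each stage multiplies the ratio by α = √(17.03/16.03), so after 70 stages the overall factor is α^70 = (17.03/16.03)^(70/2).
= 1.06238^35 = 8.31.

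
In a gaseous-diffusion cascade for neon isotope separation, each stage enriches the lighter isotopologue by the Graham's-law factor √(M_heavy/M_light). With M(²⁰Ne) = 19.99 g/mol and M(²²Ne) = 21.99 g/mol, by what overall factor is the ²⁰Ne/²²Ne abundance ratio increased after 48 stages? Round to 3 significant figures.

9.86

The single-stage factor is √(M_heavy/M_light), so 48 stages give [√(21.99/19.99)]^48 = (21.99/19.99)^(48/2).
= 1.10005^24 = 9.86.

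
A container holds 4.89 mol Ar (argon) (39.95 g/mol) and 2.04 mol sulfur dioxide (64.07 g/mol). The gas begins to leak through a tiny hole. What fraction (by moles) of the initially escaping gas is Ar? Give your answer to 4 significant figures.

0.7522

Effusion rate of each component ∝ n_i/√M_i (partial pressure × 1/√M).
Mole fraction of Ar in the effusate = (n_Ar/√M_Ar) / (n_Ar/√M_Ar + n_SO₂/√M_SO₂)
= (4.89/√39.95) / (4.89/√39.95 + 2.04/√64.07) = 0.7737/(0.7737 + 0.2549) = 0.7522.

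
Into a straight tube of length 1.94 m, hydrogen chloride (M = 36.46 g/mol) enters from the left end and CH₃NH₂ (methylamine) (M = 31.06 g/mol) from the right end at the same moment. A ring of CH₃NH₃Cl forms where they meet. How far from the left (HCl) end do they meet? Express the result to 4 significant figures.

0.9311 m

Distances travelled in equal time are proportional to diffusion rates, so d_HCl/d_CH₃NH₂ = √(M_CH₃NH₂/M_HCl) = √(31.06/36.46) = 0.9230.
With d_HCl + d_CH₃NH₂ = 1.94 m, d_CH₃NH₂ = 1.94/(1 + 0.9230) = 1.009 m.
d_HCl = 1.94 − 1.009 = 0.9311 m.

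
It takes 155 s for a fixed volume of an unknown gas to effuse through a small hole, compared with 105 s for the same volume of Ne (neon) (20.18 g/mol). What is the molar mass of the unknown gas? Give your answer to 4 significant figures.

43.98 g/mol

Since effusion rate ∝ 1/√M, t_X/t_Ne = √(M_X/M_Ne).
155/105 = 1.476 = √(M_X/20.18)
M_X = 20.18 × 1.476² = 20.18 × 2.179 = 43.98 g/mol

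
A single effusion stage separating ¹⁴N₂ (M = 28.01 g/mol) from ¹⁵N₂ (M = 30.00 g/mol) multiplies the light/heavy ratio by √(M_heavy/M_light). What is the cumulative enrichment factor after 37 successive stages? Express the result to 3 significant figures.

3.56

The single-stage factor is √(M_heavy/M_light), so 37 stages give [√(30.00/28.01)]^37 = (30.00/28.01)^(37/2).
= 1.07105^(37/2) = 3.56.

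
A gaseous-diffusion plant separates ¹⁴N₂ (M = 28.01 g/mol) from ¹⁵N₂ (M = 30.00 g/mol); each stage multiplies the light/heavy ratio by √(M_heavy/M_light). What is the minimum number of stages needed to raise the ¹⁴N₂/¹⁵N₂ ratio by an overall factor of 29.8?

Single-stage factor α = √(30.00/28.01), so ln α = ½ ln(1.07105) = 0.03432.
Need α^N ≥ 29.8 ⇒ N ≥ ln(29.8) / ln α = 3.395 / 0.03432 = 98.91.
So at least 99 stages are needed.

99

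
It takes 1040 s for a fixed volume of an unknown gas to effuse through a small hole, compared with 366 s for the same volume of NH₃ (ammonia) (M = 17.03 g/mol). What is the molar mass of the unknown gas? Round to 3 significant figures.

138 g/mol

Since effusion rate ∝ 1/√M, t_X/t_NH₃ = √(M_X/M_NH₃).
1040/366 = 2.842 = √(M_X/17.03)
M_X = 17.03 × 2.842² = 17.03 × 8.074 = 138 g/mol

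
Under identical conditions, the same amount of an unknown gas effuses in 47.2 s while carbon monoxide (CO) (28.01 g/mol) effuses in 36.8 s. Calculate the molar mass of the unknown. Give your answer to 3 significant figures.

By Graham's law, t_X/t_CO = √(M_X/M_CO).
47.2/36.8 = 1.283 = √(M_X/28.01)
M_X = 28.01 × 1.283² = 28.01 × 1.645 = 46.1 g/mol

46.1 g/mol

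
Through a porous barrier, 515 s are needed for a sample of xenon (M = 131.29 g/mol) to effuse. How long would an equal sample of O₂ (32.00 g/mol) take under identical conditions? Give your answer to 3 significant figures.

Since effusion rate ∝ 1/√M, t_O₂/t_Xe = √(M_O₂/M_Xe) = √(32.00/131.29) = √0.2437 = 0.4937.
So the time for O₂ is 515 × 0.4937 = 254 s.

254 s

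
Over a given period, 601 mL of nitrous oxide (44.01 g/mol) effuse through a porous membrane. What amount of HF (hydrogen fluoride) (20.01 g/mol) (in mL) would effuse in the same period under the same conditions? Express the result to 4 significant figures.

891.3 mL

Graham's law gives rate_HF/rate_N₂O = √(M_N₂O/M_HF) = √(44.01/20.01) = √2.199 = 1.483.
So the volume for HF is 601 × 1.483 = 891.3 mL.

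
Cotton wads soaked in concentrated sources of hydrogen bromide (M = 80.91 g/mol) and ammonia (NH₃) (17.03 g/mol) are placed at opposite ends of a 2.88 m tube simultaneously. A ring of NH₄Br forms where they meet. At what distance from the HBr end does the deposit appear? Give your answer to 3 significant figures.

0.906 m

The fronts meet when d_HBr + d_NH₃ = L with d_HBr/d_NH₃ = √(M_NH₃/M_HBr) (Graham's law). Here √(M_NH₃/M_HBr) = √(17.03/80.91) = 0.4588.
With d_HBr + d_NH₃ = 2.88 m, d_NH₃ = 2.88/(1 + 0.4588) = 1.974 m.
d_HBr = 2.88 − 1.974 = 0.906 m.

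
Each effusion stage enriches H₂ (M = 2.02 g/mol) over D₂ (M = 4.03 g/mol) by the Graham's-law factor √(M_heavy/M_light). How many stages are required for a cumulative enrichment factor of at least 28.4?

Per stage α = (4.03/2.02)^(1/2) = 1.99505^0.5, giving ln α = 0.3453.
Need α^N ≥ 28.4 ⇒ N ≥ ln(28.4) / ln α = 3.346 / 0.3453 = 9.69.
Rounding up, N = 10 stages.

10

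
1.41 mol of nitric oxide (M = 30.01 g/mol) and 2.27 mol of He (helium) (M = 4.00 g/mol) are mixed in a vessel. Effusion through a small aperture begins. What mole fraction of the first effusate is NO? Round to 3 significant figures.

0.185

Each component's effusion rate ∝ (its partial pressure)·(1/√M) ∝ n_i/√M_i.
So x_NO in the escaping gas = (n_NO/√M_NO) / Σ(n_i/√M_i)
= (1.41/√30.01) / (1.41/√30.01 + 2.27/√4.00) = 0.2574/(0.2574 + 1.135) = 0.185.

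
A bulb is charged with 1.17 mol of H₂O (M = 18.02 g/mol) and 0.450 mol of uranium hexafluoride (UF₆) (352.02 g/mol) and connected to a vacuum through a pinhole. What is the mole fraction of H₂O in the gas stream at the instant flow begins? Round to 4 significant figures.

0.9199

Effusion rate of each component ∝ n_i/√M_i (partial pressure × 1/√M).
x_H₂O(eff) = (n_H₂O/√M_H₂O) / (n_H₂O/√M_H₂O + n_UF₆/√M_UF₆)
= (1.17/√18.02) / (1.17/√18.02 + 0.450/√352.02) = 0.2756/(0.2756 + 0.02398) = 0.9199.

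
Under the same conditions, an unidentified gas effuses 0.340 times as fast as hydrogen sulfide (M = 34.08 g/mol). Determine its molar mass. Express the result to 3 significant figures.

By Graham's law, rate_X/rate_H₂S = √(M_H₂S/M_X).
0.340 = √(34.08/M_X)
M_X = 34.08 / 0.340² = 34.08 / 0.1156 = 295 g/mol

295 g/mol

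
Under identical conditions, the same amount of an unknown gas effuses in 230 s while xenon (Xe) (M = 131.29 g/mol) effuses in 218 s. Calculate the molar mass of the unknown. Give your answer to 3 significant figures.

Graham's law gives t_X/t_Xe = √(M_X/M_Xe).
230/218 = 1.055 = √(M_X/131.29)
M_X = 131.29 × 1.055² = 131.29 × 1.113 = 146 g/mol

146 g/mol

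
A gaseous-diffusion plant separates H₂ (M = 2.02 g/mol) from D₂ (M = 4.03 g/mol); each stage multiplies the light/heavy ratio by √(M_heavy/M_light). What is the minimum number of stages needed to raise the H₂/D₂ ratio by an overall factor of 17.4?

9

With α = √(4.03/2.02) per stage, ln α = ½ ln(1.99505) = 0.3453.
Need α^N ≥ 17.4 ⇒ N ≥ ln(17.4) / ln α = 2.856 / 0.3453 = 8.27.
Minimum whole number of stages: N = 9.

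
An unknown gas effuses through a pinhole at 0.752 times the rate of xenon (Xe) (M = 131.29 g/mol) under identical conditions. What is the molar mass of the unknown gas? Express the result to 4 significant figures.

232.2 g/mol

From Graham's law, rate_X/rate_Xe = √(M_Xe/M_X).
0.752 = √(131.29/M_X)
M_X = 131.29 / 0.752² = 131.29 / 0.5655 = 232.2 g/mol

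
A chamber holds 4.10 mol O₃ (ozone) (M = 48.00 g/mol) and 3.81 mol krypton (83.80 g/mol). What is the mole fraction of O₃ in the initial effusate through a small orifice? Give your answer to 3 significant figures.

Effusion rate of each component ∝ n_i/√M_i (partial pressure × 1/√M).
Mole fraction of O₃ in the effusate = (n_O₃/√M_O₃) / (n_O₃/√M_O₃ + n_Kr/√M_Kr)
= (4.10/√48.00) / (4.10/√48.00 + 3.81/√83.80) = 0.5918/(0.5918 + 0.4162) = 0.587.

0.587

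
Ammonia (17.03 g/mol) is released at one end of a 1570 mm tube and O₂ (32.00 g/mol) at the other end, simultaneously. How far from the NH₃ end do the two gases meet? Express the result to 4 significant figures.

907.8 mm

Distances travelled in equal time are proportional to diffusion rates, so d_NH₃/d_O₂ = √(M_O₂/M_NH₃) = √(32.00/17.03) = 1.371.
With d_NH₃ + d_O₂ = 1570 mm, d_O₂ = 1570/(1 + 1.371) = 662.2 mm.
d_NH₃ = 1570 − 662.2 = 907.8 mm.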